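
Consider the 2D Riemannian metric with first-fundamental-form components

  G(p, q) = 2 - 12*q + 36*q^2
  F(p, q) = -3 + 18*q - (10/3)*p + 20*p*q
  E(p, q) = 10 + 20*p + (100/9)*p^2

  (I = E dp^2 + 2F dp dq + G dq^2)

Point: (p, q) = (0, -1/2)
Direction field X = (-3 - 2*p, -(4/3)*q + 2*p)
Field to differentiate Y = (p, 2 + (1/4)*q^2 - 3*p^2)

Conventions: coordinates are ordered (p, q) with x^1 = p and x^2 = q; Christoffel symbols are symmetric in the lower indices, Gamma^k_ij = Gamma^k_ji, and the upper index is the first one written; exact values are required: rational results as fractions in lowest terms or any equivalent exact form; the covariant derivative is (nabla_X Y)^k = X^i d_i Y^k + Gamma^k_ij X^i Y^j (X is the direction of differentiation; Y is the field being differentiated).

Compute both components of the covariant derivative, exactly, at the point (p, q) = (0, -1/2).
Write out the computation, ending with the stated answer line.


E = 10, F = -12, G = 17 at the point
E_p = 20, E_q = 0, F_p = -40/3, F_q = 18, G_p = 0, G_q = -48
EG - F^2 = 26;  g^inv = (1/26) * [[17, 12], [12, 10]]
first-kind symbols [ij,l] = (1/2)(d_i g_jl + d_j g_il - d_l g_ij): [pp,p] = E_p/2 = 10, [pp,q] = F_p - E_q/2 = -40/3, [pq,p] = E_q/2 = 0, [pq,q] = G_p/2 = 0, [qq,p] = F_q - G_p/2 = 18, [qq,q] = G_q/2 = -24
Gamma^p_ij = (G*[ij,p] - F*[ij,q])/(EG - F^2), Gamma^q_ij = (E*[ij,q] - F*[ij,p])/(EG - F^2)
Gamma_ppp = 5/13, Gamma_ppq = 0, Gamma_pqq = 9/13, Gamma_qpp = -20/39, Gamma_qpq = 0, Gamma_qqq = -12/13
X = (-3, 2/3), Y = (0, 33/16) at the point

Answer: (nabla_X Y)^p = -213/104, (nabla_X Y)^q = -56/39


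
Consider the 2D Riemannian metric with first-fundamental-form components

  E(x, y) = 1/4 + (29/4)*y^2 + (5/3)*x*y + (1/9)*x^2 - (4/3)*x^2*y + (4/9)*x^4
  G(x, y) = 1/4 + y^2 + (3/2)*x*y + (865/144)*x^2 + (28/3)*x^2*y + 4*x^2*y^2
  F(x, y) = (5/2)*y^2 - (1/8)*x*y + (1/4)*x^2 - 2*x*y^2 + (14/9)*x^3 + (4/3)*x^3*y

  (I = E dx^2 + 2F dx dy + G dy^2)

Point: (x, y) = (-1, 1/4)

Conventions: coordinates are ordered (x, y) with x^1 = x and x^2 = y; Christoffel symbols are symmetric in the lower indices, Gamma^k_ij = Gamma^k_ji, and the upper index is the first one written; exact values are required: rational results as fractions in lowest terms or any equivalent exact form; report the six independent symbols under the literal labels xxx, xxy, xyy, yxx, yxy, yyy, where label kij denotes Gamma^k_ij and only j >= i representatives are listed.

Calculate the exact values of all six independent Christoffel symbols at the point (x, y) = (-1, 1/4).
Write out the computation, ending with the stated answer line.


E = 293/576, F = -191/144, G = 307/36 at the point
E_x = -11/12, E_y = 5/8, F_x = 481/96, F_y = 25/24, G_x = -605/36, G_y = 31/3
EG - F^2 = 26735/10368;  g^inv = (10368/26735) * [[307/36, 191/144], [191/144, 293/576]]
first-kind symbols [ij,l] = (1/2)(d_i g_jl + d_j g_il - d_l g_ij): [xx,x] = E_x/2 = -11/24, [xx,y] = F_x - E_y/2 = 451/96, [xy,x] = E_y/2 = 5/16, [xy,y] = G_x/2 = -605/72, [yy,x] = F_y - G_x/2 = 85/9, [yy,y] = G_y/2 = 31/6
Gamma^x_ij = (G*[ij,x] - F*[ij,y])/(EG - F^2), Gamma^y_ij = (E*[ij,y] - F*[ij,x])/(EG - F^2)

Answer: Gamma_xxx = 96327/106940, Gamma_xxy = -17585/5347, Gamma_xyy = 906092/26735, Gamma_yxx = 295581/427760, Gamma_yxy = -32015/21388, Gamma_yyy = 157129/26735


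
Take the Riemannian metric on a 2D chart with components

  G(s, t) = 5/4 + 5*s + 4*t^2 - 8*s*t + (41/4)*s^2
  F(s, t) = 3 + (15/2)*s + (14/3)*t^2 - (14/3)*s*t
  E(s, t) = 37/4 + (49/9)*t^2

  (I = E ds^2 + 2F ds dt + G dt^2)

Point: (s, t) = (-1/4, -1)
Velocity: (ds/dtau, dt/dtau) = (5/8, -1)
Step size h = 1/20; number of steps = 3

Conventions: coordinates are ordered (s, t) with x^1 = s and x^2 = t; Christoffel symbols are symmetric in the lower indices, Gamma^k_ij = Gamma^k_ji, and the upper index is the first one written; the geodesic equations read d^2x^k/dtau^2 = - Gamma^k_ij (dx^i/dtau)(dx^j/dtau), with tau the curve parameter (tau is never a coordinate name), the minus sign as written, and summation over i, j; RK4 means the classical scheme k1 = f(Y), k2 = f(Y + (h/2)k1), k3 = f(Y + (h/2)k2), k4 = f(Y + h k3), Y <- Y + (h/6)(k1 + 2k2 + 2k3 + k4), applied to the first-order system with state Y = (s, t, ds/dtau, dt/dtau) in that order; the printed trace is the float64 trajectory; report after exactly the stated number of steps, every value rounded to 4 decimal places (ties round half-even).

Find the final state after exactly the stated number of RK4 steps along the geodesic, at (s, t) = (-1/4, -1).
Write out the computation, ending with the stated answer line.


f(Y) = (ds/dtau, dt/dtau, -Gamma^s_ij Y'^i Y'^j, -Gamma^t_ij Y'^i Y'^j) with the Gammas evaluated at the stage position; h = 0.050000; intermediate values shown to 6 dp
step 0: s = -0.2500, t = -1.0000, ds/dtau = 0.6250, dt/dtau = -1.0000
step 1:
  k1: at (s, t) = (-0.250000, -1.000000), (ds/dtau, dt/dtau) = (0.625000, -1.000000); Gamma_sss = -4.677917, Gamma_sst = -1.871576, Gamma_stt = -1.038805, Gamma_tss = 14.862571, Gamma_tst = 4.769150, Gamma_ttt = 0.683351; k1 = (0.625000, -1.000000, 0.526647, -0.527605)
  k2: at (s, t) = (-0.234375, -1.025000), (ds/dtau, dt/dtau) = (0.638166, -1.013190); Gamma_sss = -4.851562, Gamma_sst = -2.021440, Gamma_stt = -1.142364, Gamma_tss = 14.456225, Gamma_tst = 4.912518, Gamma_ttt = 0.881906; k2 = (0.638166, -1.013190, 0.534467, -0.440001)
  k3: at (s, t) = (-0.234046, -1.025330), (ds/dtau, dt/dtau) = (0.638362, -1.011000); Gamma_sss = -4.855229, Gamma_sst = -2.024413, Gamma_stt = -1.144368, Gamma_tss = 14.451039, Gamma_tst = 4.915812, Gamma_ttt = 0.885656; k3 = (0.638362, -1.011000, 0.535170, -0.448959)
  k4: at (s, t) = (-0.218082, -1.050550), (ds/dtau, dt/dtau) = (0.651758, -1.022448); Gamma_sss = -5.031537, Gamma_sst = -2.181786, Gamma_stt = -1.257436, Gamma_tss = 14.098527, Gamma_tst = 5.063110, Gamma_ttt = 1.089441; k4 = (0.651758, -1.022448, 0.544029, -0.379799)
  Y <- Y + (h/6)(k1 + 2k2 + 2k3 + k4): s = -0.2181, t = -1.0506, ds/dtau = 0.6517, dt/dtau = -1.0224
step 2:
  k1: at (s, t) = (-0.218085, -1.050590), (ds/dtau, dt/dtau) = (0.651750, -1.022378); Gamma_sss = -5.031501, Gamma_sst = -2.181809, Gamma_stt = -1.257475, Gamma_tss = 14.098032, Gamma_tst = 5.063026, Gamma_ttt = 1.089502; k1 = (0.651750, -1.022378, 0.544023, -0.380001)
  k2: at (s, t) = (-0.201791, -1.076150), (ds/dtau, dt/dtau) = (0.665350, -1.031878); Gamma_sss = -5.211678, Gamma_sst = -2.347261, Gamma_stt = -1.380605, Gamma_tss = 13.792770, Gamma_tst = 5.215218, Gamma_ttt = 1.299330; k2 = (0.665350, -1.031878, 0.554120, -0.328303)
  k3: at (s, t) = (-0.201451, -1.076387), (ds/dtau, dt/dtau) = (0.665603, -1.030585); Gamma_sss = -5.215444, Gamma_sst = -2.350414, Gamma_stt = -1.382849, Gamma_tss = 13.790144, Gamma_tst = 5.218754, Gamma_ttt = 1.303100; k3 = (0.665603, -1.030585, 0.554733, -0.333718)
  k4: at (s, t) = (-0.184805, -1.102119), (ds/dtau, dt/dtau) = (0.679486, -1.039064); Gamma_sss = -5.400959, Gamma_sst = -2.524707, Gamma_stt = -1.516761, Gamma_tss = 13.530879, Gamma_tst = 5.377433, Gamma_ttt = 1.519667; k4 = (0.679486, -1.039064, 0.566172, -0.294688)
  Y <- Y + (h/6)(k1 + 2k2 + 2k3 + k4): s = -0.1848, t = -1.1021, ds/dtau = 0.6795, dt/dtau = -1.0390
step 3:
  k1: at (s, t) = (-0.184809, -1.102143), (ds/dtau, dt/dtau) = (0.679482, -1.039034); Gamma_sss = -5.400918, Gamma_sst = -2.524702, Gamma_stt = -1.516771, Gamma_tss = 13.530647, Gamma_tst = 5.377366, Gamma_ttt = 1.519678; k1 = (0.679482, -1.039034, 0.566171, -0.294783)
  k2: at (s, t) = (-0.167822, -1.128119), (ds/dtau, dt/dtau) = (0.693636, -1.046403); Gamma_sss = -5.592798, Gamma_sst = -2.708446, Gamma_stt = -1.662078, Gamma_tss = 13.312767, Gamma_tst = 5.543378, Gamma_ttt = 1.743789; k2 = (0.693636, -1.046403, 0.579073, -0.267543)
  k3: at (s, t) = (-0.167468, -1.128303), (ds/dtau, dt/dtau) = (0.693959, -1.045722); Gamma_sss = -5.596751, Gamma_sst = -2.711890, Gamma_stt = -1.664672, Gamma_tss = 13.311677, Gamma_tst = 5.547180, Gamma_ttt = 1.747757; k3 = (0.693959, -1.045722, 0.579681, -0.270810)
  k4: at (s, t) = (-0.150111, -1.154429), (ds/dtau, dt/dtau) = (0.708466, -1.052574); Gamma_sss = -5.796465, Gamma_sst = -2.906171, Gamma_stt = -1.822446, Gamma_tss = 13.133641, Gamma_tst = 5.722018, Gamma_ttt = 1.980539; k4 = (0.708466, -1.052574, 0.594156, -0.252388)
  Y <- Y + (h/6)(k1 + 2k2 + 2k3 + k4): s = -0.1501, t = -1.1544, ds/dtau = 0.7085, dt/dtau = -1.0526

Answer: s = -0.1501, t = -1.1544, ds/dtau = 0.7085, dt/dtau = -1.0526


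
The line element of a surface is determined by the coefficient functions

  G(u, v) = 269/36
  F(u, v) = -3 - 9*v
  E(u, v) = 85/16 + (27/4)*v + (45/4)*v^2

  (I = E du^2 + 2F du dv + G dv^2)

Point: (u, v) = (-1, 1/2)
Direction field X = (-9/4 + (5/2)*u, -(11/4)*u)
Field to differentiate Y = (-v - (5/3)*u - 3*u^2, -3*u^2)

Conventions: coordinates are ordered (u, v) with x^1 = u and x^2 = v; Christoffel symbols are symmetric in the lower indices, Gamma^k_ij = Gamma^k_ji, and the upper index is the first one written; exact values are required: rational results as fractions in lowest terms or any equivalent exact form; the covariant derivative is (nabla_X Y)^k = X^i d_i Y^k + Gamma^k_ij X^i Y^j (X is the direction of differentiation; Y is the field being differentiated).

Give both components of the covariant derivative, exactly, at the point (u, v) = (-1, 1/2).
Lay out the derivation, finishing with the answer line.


E = 23/2, F = -15/2, G = 269/36 at the point
E_u = 0, E_v = 18, F_u = 0, F_v = -9, G_u = 0, G_v = 0
EG - F^2 = 2137/72;  g^inv = (72/2137) * [[269/36, 15/2], [15/2, 23/2]]
first-kind symbols [ij,l] = (1/2)(d_i g_jl + d_j g_il - d_l g_ij): [uu,u] = E_u/2 = 0, [uu,v] = F_u - E_v/2 = -9, [uv,u] = E_v/2 = 9, [uv,v] = G_u/2 = 0, [vv,u] = F_v - G_u/2 = -9, [vv,v] = G_v/2 = 0
Gamma^u_ij = (G*[ij,u] - F*[ij,v])/(EG - F^2), Gamma^v_ij = (E*[ij,v] - F*[ij,u])/(EG - F^2)
Gamma_uuu = -4860/2137, Gamma_uuv = 4842/2137, Gamma_uvv = -4842/2137, Gamma_vuu = -7452/2137, Gamma_vuv = 4860/2137, Gamma_vvv = -4860/2137
X = (-19/4, 11/4), Y = (-11/6, -3) at the point

Answer: (nabla_X Y)^u = -91831/25644, (nabla_X Y)^v = -81903/4274


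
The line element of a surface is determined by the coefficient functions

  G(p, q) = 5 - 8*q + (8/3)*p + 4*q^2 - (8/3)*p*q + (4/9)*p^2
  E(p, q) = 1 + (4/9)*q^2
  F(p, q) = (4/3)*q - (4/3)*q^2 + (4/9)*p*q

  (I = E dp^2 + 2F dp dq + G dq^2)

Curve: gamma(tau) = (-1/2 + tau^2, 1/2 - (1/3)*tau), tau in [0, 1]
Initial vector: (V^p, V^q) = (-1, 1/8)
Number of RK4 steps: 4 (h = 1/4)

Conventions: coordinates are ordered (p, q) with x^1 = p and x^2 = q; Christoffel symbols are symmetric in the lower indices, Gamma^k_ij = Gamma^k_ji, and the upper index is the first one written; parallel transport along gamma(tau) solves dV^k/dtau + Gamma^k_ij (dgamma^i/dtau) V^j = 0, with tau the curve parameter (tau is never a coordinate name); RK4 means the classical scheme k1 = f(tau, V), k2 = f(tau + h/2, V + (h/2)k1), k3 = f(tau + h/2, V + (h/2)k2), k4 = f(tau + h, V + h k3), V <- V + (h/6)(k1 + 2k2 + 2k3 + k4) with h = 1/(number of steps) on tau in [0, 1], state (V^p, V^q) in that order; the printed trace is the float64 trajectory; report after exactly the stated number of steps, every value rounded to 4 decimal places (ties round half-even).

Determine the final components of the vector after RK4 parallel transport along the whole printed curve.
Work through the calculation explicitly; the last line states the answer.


gamma'(tau) = (2*tau, -1/3); f(tau, V)^k = -Gamma^k_ij(gamma(tau)) gamma'^i(tau) V^j; h = 1/4; intermediate values shown to 6 dp
curve data and Christoffel symbols at the stage parameters:
  tau = 0.000000: gamma = (-0.500000, 0.500000), gamma' = (0.000000, -0.333333); Gamma_ppp = 0.000000, Gamma_ppq = 0.142857, Gamma_pqq = -0.428571, Gamma_qpp = 0.000000, Gamma_qpq = 0.285714, Gamma_qqq = -0.857143
  tau = 0.125000: gamma = (-0.484375, 0.458333), gamma' = (0.250000, -0.333333); Gamma_ppp = 0.000000, Gamma_ppq = 0.121862, Gamma_pqq = -0.365585, Gamma_qpp = 0.000000, Gamma_qpq = 0.303269, Gamma_qqq = -0.909808
  tau = 0.250000: gamma = (-0.437500, 0.416667), gamma' = (0.500000, -0.333333); Gamma_ppp = 0.000000, Gamma_ppq = 0.100492, Gamma_pqq = -0.301476, Gamma_qpp = 0.000000, Gamma_qpq = 0.316550, Gamma_qqq = -0.949649
  tau = 0.375000: gamma = (-0.359375, 0.375000), gamma' = (0.750000, -0.333333); Gamma_ppp = 0.000000, Gamma_ppq = 0.079996, Gamma_pqq = -0.239988, Gamma_qpp = 0.000000, Gamma_qpq = 0.323316, Gamma_qqq = -0.969949
  tau = 0.500000: gamma = (-0.250000, 0.333333), gamma' = (1.000000, -0.333333); Gamma_ppp = 0.000000, Gamma_ppq = 0.061460, Gamma_pqq = -0.184379, Gamma_qpp = 0.000000, Gamma_qpq = 0.322663, Gamma_qqq = -0.967990
  tau = 0.625000: gamma = (-0.109375, 0.291667), gamma' = (1.250000, -0.333333); Gamma_ppp = 0.000000, Gamma_ppq = 0.045588, Gamma_pqq = -0.136765, Gamma_qpp = 0.000000, Gamma_qpq = 0.315049, Gamma_qqq = -0.945147
  tau = 0.750000: gamma = (0.062500, 0.250000), gamma' = (1.500000, -0.333333); Gamma_ppp = 0.000000, Gamma_ppq = 0.032636, Gamma_pqq = -0.097909, Gamma_qpp = 0.000000, Gamma_qpq = 0.301887, Gamma_qqq = -0.905660
  tau = 0.875000: gamma = (0.265625, 0.208333), gamma' = (1.750000, -0.333333); Gamma_ppp = 0.000000, Gamma_ppq = 0.022483, Gamma_pqq = -0.067449, Gamma_qpp = 0.000000, Gamma_qpq = 0.284971, Gamma_qqq = -0.854912
  tau = 1.000000: gamma = (0.500000, 0.166667), gamma' = (2.000000, -0.333333); Gamma_ppp = 0.000000, Gamma_ppq = 0.014778, Gamma_pqq = -0.044335, Gamma_qpp = 0.000000, Gamma_qpq = 0.266010, Gamma_qqq = -0.798030
step 0: V^p = -1.0000, V^q = 0.1250
step 1: k1 = (-0.065476, -0.130952), k2 = (-0.057500, -0.143098), k3 = (-0.057229, -0.142421), k4 = (-0.047452, -0.149473); V <- V + (h/6)(k1 + 2k2 + 2k3 + k4): V^p = -1.0143, V^q = 0.0895
step 2: k1 = (-0.047470, -0.149529), k2 = (-0.037120, -0.150026), k3 = (-0.037077, -0.149851), k4 = (-0.027368, -0.143681); V <- V + (h/6)(k1 + 2k2 + 2k3 + k4): V^p = -1.0236, V^q = 0.0523
step 3: k1 = (-0.027400, -0.143850), k2 = (-0.019128, -0.132189), k3 = (-0.019262, -0.133114), k4 = (-0.012741, -0.117853); V <- V + (h/6)(k1 + 2k2 + 2k3 + k4): V^p = -1.0284, V^q = 0.0193
step 4: k1 = (-0.012763, -0.118059), k2 = (-0.008000, -0.101405), k3 = (-0.008125, -0.102980), k4 = (-0.004791, -0.086231); V <- V + (h/6)(k1 + 2k2 + 2k3 + k4): V^p = -1.0305, V^q = -0.0062

Answer: V^p = -1.0305, V^q = -0.0062


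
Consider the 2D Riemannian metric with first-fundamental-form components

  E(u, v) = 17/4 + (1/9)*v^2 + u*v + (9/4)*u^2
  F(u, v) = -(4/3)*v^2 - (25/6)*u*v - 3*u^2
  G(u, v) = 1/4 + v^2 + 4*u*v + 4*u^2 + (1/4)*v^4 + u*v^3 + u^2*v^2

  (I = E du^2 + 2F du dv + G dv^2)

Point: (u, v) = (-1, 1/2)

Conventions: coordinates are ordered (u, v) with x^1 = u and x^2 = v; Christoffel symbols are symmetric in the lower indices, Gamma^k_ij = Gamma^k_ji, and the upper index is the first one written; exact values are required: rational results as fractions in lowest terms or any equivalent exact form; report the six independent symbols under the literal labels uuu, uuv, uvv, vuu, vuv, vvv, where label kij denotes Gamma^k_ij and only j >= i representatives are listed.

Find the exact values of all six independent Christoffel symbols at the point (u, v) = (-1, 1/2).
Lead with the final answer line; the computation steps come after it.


Answer: Gamma_uuu = 392/33073, Gamma_uuv = -11884/33073, Gamma_uvv = 131403/132292, Gamma_vuu = 493264/297657, Gamma_vuv = -45548/33073, Gamma_vvv = -888/33073

E = 217/36, F = -5/4, G = 169/64 at the point
E_u = -4, E_v = -8/9, F_u = 47/12, F_v = 17/6, G_u = -51/8, G_v = -21/8
EG - F^2 = 33073/2304;  g^inv = (2304/33073) * [[169/64, 5/4], [5/4, 217/36]]
first-kind symbols [ij,l] = (1/2)(d_i g_jl + d_j g_il - d_l g_ij): [uu,u] = E_u/2 = -2, [uu,v] = F_u - E_v/2 = 157/36, [uv,u] = E_v/2 = -4/9, [uv,v] = G_u/2 = -51/16, [vv,u] = F_v - G_u/2 = 289/48, [vv,v] = G_v/2 = -21/16
Gamma^u_ij = (G*[ij,u] - F*[ij,v])/(EG - F^2), Gamma^v_ij = (E*[ij,v] - F*[ij,u])/(EG - F^2)


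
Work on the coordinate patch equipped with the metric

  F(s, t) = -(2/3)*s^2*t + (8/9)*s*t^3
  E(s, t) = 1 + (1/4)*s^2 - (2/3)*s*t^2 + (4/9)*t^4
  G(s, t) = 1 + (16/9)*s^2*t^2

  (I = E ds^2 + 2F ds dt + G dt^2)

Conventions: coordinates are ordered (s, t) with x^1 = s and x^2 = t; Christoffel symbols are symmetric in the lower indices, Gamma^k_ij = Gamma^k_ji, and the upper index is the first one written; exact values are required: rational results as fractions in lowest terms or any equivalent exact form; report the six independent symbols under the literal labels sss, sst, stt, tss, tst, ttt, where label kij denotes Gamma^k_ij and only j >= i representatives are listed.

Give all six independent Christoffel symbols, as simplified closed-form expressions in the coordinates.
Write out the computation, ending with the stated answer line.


E = 1 + (1/4)*s^2 - (2/3)*s*t^2 + (4/9)*t^4; F = -(2/3)*s^2*t + (8/9)*s*t^3; G = 1 + (16/9)*s^2*t^2
Gamma^k_ij = (1/2) g^{kl} (d_i g_jl + d_j g_il - d_l g_ij), with g^inv = (1/(EG-F^2)) [[G, -F], [-F, E]]
first partials: E_s = (1/2)*s - (2/3)*t^2, E_t = -(4/3)*s*t + (16/9)*t^3, F_s = -(4/3)*s*t + (8/9)*t^3, F_t = -(2/3)*s^2 + (8/3)*s*t^2, G_s = (32/9)*s*t^2, G_t = (32/9)*s^2*t
D = EG - F^2 = 1 + (1/4)*s^2 - (2/3)*s*t^2 + (4/9)*t^4 + (16/9)*s^2*t^2
expanded: Gamma^s_ss = (G E_s - 2F F_s + F E_t)/(2D), Gamma^s_st = (G E_t - F G_s)/(2D), Gamma^s_tt = (2G F_t - G G_s - F G_t)/(2D), Gamma^t_ss = (2E F_s - E E_t - F E_s)/(2D), Gamma^t_st = (E G_s - F E_t)/(2D), Gamma^t_tt = (E G_t - 2F F_t + F G_s)/(2D); substitute and cancel common factors

Answer: Gamma_sss = (9*s - 12*t^2)/(64*s^2*t^2 + 9*s^2 - 24*s*t^2 + 16*t^4 + 36), Gamma_sst = (-24*s*t + 32*t^3)/(64*s^2*t^2 + 9*s^2 - 24*s*t^2 + 16*t^4 + 36), Gamma_stt = (-24*s^2 + 32*s*t^2)/(64*s^2*t^2 + 9*s^2 - 24*s*t^2 + 16*t^4 + 36), Gamma_tss = -24*s*t/(64*s^2*t^2 + 9*s^2 - 24*s*t^2 + 16*t^4 + 36), Gamma_tst = 64*s*t^2/(64*s^2*t^2 + 9*s^2 - 24*s*t^2 + 16*t^4 + 36), Gamma_ttt = 64*s^2*t/(64*s^2*t^2 + 9*s^2 - 24*s*t^2 + 16*t^4 + 36)


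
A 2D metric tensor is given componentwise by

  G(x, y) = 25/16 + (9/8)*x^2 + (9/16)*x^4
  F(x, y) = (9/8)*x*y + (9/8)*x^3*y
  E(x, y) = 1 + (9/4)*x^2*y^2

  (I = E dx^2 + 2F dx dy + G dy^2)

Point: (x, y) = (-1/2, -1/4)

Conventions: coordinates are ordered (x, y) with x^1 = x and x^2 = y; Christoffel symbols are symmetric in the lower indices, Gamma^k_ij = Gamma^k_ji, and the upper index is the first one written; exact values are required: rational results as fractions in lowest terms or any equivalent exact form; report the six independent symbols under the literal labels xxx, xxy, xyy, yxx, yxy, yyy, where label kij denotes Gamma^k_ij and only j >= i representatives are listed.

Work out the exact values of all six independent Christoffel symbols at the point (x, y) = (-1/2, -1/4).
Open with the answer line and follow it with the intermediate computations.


Answer: Gamma_xxx = -9/245, Gamma_xxy = -18/245, Gamma_xyy = 0, Gamma_yxx = -9/49, Gamma_yxy = -18/49, Gamma_yyy = 0

E = 265/256, F = 45/256, G = 481/256 at the point
E_x = -9/64, E_y = -9/32, F_x = -63/128, F_y = -45/64, G_x = -45/32, G_y = 0
EG - F^2 = 245/128;  g^inv = (128/245) * [[481/256, -45/256], [-45/256, 265/256]]
first-kind symbols [ij,l] = (1/2)(d_i g_jl + d_j g_il - d_l g_ij): [xx,x] = E_x/2 = -9/128, [xx,y] = F_x - E_y/2 = -45/128, [xy,x] = E_y/2 = -9/64, [xy,y] = G_x/2 = -45/64, [yy,x] = F_y - G_x/2 = 0, [yy,y] = G_y/2 = 0
Gamma^x_ij = (G*[ij,x] - F*[ij,y])/(EG - F^2), Gamma^y_ij = (E*[ij,y] - F*[ij,x])/(EG - F^2)


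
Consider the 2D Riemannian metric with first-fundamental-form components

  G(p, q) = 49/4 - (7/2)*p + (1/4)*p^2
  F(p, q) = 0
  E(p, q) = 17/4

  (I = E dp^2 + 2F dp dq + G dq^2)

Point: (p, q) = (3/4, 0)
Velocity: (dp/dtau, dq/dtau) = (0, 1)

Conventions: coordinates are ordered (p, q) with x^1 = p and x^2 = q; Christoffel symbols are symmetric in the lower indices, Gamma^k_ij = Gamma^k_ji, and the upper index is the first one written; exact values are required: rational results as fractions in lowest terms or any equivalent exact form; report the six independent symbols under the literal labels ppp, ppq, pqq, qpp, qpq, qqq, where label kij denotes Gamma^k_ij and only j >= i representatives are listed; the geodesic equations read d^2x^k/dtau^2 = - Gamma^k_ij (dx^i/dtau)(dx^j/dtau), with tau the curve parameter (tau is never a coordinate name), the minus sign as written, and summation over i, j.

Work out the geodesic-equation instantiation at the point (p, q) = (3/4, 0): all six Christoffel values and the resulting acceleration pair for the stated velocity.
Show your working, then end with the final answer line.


E = 17/4, F = 0, G = 625/64 at the point
E_p = 0, E_q = 0, F_p = 0, F_q = 0, G_p = -25/8, G_q = 0
EG - F^2 = 10625/256;  g^inv = (256/10625) * [[625/64, 0], [0, 17/4]]
first-kind symbols [ij,l] = (1/2)(d_i g_jl + d_j g_il - d_l g_ij): [pp,p] = E_p/2 = 0, [pp,q] = F_p - E_q/2 = 0, [pq,p] = E_q/2 = 0, [pq,q] = G_p/2 = -25/16, [qq,p] = F_q - G_p/2 = 25/16, [qq,q] = G_q/2 = 0
Gamma^p_ij = (G*[ij,p] - F*[ij,q])/(EG - F^2), Gamma^q_ij = (E*[ij,q] - F*[ij,p])/(EG - F^2)
Gamma_ppp = 0, Gamma_ppq = 0, Gamma_pqq = 25/68, Gamma_qpp = 0, Gamma_qpq = -4/25, Gamma_qqq = 0
d^2p/dtau^2 = -(Gamma_ppp*(0)^2 + 2*Gamma_ppq*(0)*(1) + Gamma_pqq*(1)^2) = -25/68
d^2q/dtau^2 = -(Gamma_qpp*(0)^2 + 2*Gamma_qpq*(0)*(1) + Gamma_qqq*(1)^2) = 0

Answer: Gamma_ppp = 0, Gamma_ppq = 0, Gamma_pqq = 25/68, Gamma_qpp = 0, Gamma_qpq = -4/25, Gamma_qqq = 0; accelerations (d^2p/dtau^2, d^2q/dtau^2) = (-25/68, 0)


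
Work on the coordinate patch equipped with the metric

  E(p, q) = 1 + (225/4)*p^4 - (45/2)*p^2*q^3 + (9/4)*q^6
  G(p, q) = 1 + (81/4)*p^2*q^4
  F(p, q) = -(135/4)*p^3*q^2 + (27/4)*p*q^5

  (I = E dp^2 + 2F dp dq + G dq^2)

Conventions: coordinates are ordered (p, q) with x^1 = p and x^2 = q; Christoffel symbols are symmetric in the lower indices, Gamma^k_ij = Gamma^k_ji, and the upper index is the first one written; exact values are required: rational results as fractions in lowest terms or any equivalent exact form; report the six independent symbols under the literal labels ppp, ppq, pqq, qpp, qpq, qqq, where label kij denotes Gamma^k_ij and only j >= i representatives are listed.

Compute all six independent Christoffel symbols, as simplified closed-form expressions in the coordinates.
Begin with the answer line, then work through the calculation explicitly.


Answer: Gamma_ppp = (450*p^3 - 90*p*q^3)/(225*p^4 + 81*p^2*q^4 - 90*p^2*q^3 + 9*q^6 + 4), Gamma_ppq = (-135*p^2*q^2 + 27*q^5)/(225*p^4 + 81*p^2*q^4 - 90*p^2*q^3 + 9*q^6 + 4), Gamma_pqq = (-270*p^3*q + 54*p*q^4)/(225*p^4 + 81*p^2*q^4 - 90*p^2*q^3 + 9*q^6 + 4), Gamma_qpp = -270*p^2*q^2/(225*p^4 + 81*p^2*q^4 - 90*p^2*q^3 + 9*q^6 + 4), Gamma_qpq = 81*p*q^4/(225*p^4 + 81*p^2*q^4 - 90*p^2*q^3 + 9*q^6 + 4), Gamma_qqq = 162*p^2*q^3/(225*p^4 + 81*p^2*q^4 - 90*p^2*q^3 + 9*q^6 + 4)

E = 1 + (225/4)*p^4 - (45/2)*p^2*q^3 + (9/4)*q^6; F = -(135/4)*p^3*q^2 + (27/4)*p*q^5; G = 1 + (81/4)*p^2*q^4
Gamma^k_ij = (1/2) g^{kl} (d_i g_jl + d_j g_il - d_l g_ij), with g^inv = (1/(EG-F^2)) [[G, -F], [-F, E]]
first partials: E_p = 225*p^3 - 45*p*q^3, E_q = -(135/2)*p^2*q^2 + (27/2)*q^5, F_p = -(405/4)*p^2*q^2 + (27/4)*q^5, F_q = -(135/2)*p^3*q + (135/4)*p*q^4, G_p = (81/2)*p*q^4, G_q = 81*p^2*q^3
D = EG - F^2 = 1 + (225/4)*p^4 - (45/2)*p^2*q^3 + (9/4)*q^6 + (81/4)*p^2*q^4
expanded: Gamma^p_pp = (G E_p - 2F F_p + F E_q)/(2D), Gamma^p_pq = (G E_q - F G_p)/(2D), Gamma^p_qq = (2G F_q - G G_p - F G_q)/(2D), Gamma^q_pp = (2E F_p - E E_q - F E_p)/(2D), Gamma^q_pq = (E G_p - F E_q)/(2D), Gamma^q_qq = (E G_q - 2F F_q + F G_p)/(2D); substitute and cancel common factors


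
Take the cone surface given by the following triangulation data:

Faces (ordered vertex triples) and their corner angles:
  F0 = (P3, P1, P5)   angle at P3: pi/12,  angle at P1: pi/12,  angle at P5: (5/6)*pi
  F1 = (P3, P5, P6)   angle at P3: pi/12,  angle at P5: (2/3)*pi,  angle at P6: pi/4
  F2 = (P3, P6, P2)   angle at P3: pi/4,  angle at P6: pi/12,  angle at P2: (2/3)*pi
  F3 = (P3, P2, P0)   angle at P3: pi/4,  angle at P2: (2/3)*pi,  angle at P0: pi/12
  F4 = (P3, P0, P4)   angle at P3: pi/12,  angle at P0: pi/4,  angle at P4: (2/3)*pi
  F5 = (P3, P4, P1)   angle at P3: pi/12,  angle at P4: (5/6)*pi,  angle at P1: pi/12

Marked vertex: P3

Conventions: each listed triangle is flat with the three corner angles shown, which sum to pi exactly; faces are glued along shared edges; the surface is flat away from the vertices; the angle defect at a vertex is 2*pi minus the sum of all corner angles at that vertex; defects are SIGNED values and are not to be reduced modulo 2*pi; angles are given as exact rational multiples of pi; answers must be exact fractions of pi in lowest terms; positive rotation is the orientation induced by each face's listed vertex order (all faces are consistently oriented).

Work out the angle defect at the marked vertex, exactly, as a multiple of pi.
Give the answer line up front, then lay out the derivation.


Answer: defect(P3) = (7/6)*pi

Sum of corner angles at P3: (5/6)*pi
defect = 2*pi - (5/6)*pi


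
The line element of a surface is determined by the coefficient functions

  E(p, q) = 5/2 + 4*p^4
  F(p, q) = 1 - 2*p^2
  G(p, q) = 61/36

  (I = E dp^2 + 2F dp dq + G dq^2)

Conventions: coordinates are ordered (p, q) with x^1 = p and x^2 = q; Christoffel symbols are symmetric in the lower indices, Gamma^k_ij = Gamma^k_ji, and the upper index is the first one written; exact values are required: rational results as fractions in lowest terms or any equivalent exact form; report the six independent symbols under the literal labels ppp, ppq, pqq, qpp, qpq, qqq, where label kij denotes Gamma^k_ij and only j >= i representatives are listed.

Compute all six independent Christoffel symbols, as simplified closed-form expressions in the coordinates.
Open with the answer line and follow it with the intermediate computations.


Answer: Gamma_ppp = (400*p^3 + 288*p)/(200*p^4 + 288*p^2 + 233), Gamma_ppq = 0, Gamma_pqq = 0, Gamma_qpp = (-576*p^3 - 720*p)/(200*p^4 + 288*p^2 + 233), Gamma_qpq = 0, Gamma_qqq = 0

E = 5/2 + 4*p^4; F = 1 - 2*p^2; G = 61/36
Gamma^k_ij = (1/2) g^{kl} (d_i g_jl + d_j g_il - d_l g_ij), with g^inv = (1/(EG-F^2)) [[G, -F], [-F, E]]
first partials: E_p = 16*p^3, E_q = 0, F_p = -4*p, F_q = 0, G_p = 0, G_q = 0
D = EG - F^2 = 233/72 + 4*p^2 + (25/9)*p^4
expanded: Gamma^p_pp = (G E_p - 2F F_p + F E_q)/(2D), Gamma^p_pq = (G E_q - F G_p)/(2D), Gamma^p_qq = (2G F_q - G G_p - F G_q)/(2D), Gamma^q_pp = (2E F_p - E E_q - F E_p)/(2D), Gamma^q_pq = (E G_p - F E_q)/(2D), Gamma^q_qq = (E G_q - 2F F_q + F G_p)/(2D); substitute and cancel common factors


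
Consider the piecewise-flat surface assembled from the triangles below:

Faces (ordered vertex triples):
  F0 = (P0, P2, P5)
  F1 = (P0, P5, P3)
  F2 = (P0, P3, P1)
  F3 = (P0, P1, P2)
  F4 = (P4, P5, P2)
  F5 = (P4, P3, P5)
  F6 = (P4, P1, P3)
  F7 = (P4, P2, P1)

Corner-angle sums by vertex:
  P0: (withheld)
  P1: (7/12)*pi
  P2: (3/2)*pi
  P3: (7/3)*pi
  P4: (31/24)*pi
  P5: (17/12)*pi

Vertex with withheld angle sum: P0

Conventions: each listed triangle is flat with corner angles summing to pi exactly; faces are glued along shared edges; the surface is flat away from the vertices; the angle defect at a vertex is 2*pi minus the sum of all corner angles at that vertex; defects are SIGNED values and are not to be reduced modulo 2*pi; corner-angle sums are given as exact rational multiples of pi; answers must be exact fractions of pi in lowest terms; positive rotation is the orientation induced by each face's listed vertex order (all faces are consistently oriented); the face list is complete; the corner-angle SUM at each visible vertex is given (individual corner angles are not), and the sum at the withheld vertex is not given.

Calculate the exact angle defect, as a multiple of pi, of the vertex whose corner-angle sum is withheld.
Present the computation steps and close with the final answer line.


V = 6, E = 12, F = 8; chi = V - E + F = 2
Gauss-Bonnet: total defect = 2*pi*chi = 4*pi; visible defects sum to (23/8)*pi

Answer: defect(P0) = (9/8)*pi


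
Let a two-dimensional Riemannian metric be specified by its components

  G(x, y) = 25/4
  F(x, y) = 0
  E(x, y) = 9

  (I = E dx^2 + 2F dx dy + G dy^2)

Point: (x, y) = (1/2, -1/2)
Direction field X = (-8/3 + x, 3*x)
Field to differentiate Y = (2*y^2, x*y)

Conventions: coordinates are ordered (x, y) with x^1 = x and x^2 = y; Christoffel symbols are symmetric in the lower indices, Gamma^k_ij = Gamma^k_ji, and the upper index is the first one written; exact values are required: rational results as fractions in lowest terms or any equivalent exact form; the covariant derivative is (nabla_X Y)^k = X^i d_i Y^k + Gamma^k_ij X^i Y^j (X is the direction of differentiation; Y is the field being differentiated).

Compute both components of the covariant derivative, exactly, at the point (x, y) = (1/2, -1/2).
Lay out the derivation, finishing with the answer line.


E = 9, F = 0, G = 25/4 at the point
E_x = 0, E_y = 0, F_x = 0, F_y = 0, G_x = 0, G_y = 0
EG - F^2 = 225/4;  g^inv = (4/225) * [[25/4, 0], [0, 9]]
first-kind symbols [ij,l] = (1/2)(d_i g_jl + d_j g_il - d_l g_ij): [xx,x] = E_x/2 = 0, [xx,y] = F_x - E_y/2 = 0, [xy,x] = E_y/2 = 0, [xy,y] = G_x/2 = 0, [yy,x] = F_y - G_x/2 = 0, [yy,y] = G_y/2 = 0
Gamma^x_ij = (G*[ij,x] - F*[ij,y])/(EG - F^2), Gamma^y_ij = (E*[ij,y] - F*[ij,x])/(EG - F^2)
Gamma_xxx = 0, Gamma_xxy = 0, Gamma_xyy = 0, Gamma_yxx = 0, Gamma_yxy = 0, Gamma_yyy = 0
X = (-13/6, 3/2), Y = (1/2, -1/4) at the point

Answer: (nabla_X Y)^x = -3, (nabla_X Y)^y = 11/6


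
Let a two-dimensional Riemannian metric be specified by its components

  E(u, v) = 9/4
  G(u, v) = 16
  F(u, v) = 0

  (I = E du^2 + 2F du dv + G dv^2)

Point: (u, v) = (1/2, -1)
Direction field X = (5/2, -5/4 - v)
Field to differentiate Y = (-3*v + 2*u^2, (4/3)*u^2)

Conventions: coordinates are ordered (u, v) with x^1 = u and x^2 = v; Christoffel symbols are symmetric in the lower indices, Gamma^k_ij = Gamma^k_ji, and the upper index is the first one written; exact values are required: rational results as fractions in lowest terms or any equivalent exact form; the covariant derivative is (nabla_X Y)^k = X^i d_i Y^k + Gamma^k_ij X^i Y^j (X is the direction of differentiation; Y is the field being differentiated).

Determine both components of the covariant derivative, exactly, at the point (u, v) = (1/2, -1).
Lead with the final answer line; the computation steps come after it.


Answer: (nabla_X Y)^u = 23/4, (nabla_X Y)^v = 10/3

E = 9/4, F = 0, G = 16 at the point
E_u = 0, E_v = 0, F_u = 0, F_v = 0, G_u = 0, G_v = 0
EG - F^2 = 36;  g^inv = (1/36) * [[16, 0], [0, 9/4]]
first-kind symbols [ij,l] = (1/2)(d_i g_jl + d_j g_il - d_l g_ij): [uu,u] = E_u/2 = 0, [uu,v] = F_u - E_v/2 = 0, [uv,u] = E_v/2 = 0, [uv,v] = G_u/2 = 0, [vv,u] = F_v - G_u/2 = 0, [vv,v] = G_v/2 = 0
Gamma^u_ij = (G*[ij,u] - F*[ij,v])/(EG - F^2), Gamma^v_ij = (E*[ij,v] - F*[ij,u])/(EG - F^2)
Gamma_uuu = 0, Gamma_uuv = 0, Gamma_uvv = 0, Gamma_vuu = 0, Gamma_vuv = 0, Gamma_vvv = 0
X = (5/2, -1/4), Y = (7/2, 1/3) at the point


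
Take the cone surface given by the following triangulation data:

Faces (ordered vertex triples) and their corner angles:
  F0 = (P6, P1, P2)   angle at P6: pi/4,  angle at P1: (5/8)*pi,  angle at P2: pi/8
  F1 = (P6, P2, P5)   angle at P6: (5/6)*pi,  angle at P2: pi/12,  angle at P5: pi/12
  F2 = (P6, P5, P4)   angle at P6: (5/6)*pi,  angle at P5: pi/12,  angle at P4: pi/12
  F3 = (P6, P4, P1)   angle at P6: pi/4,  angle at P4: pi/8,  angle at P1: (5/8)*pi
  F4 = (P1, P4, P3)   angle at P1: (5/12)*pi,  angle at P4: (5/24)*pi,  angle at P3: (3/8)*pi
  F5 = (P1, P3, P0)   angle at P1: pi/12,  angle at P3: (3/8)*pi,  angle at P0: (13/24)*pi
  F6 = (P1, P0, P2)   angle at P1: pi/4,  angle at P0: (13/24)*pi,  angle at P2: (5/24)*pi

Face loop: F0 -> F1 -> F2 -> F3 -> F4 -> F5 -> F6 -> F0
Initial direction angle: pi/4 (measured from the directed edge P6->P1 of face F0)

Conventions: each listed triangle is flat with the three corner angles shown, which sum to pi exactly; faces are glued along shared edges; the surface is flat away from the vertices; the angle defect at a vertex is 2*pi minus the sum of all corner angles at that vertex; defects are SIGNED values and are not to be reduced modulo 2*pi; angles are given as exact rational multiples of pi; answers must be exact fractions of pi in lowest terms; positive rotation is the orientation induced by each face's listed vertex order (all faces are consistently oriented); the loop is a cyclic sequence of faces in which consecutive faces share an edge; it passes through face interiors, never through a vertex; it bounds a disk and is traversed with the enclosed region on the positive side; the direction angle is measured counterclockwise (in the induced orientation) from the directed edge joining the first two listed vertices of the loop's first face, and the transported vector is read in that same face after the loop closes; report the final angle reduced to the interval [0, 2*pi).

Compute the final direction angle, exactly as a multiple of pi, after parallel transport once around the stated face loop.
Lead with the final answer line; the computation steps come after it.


Answer: final direction angle = pi/12

enclosed vertex P1: corner angles sum to 2*pi, defect = 2*pi - 2*pi = 0
enclosed vertex P6: corner angles sum to (13/6)*pi, defect = 2*pi - (13/6)*pi = -pi/6
summing the enclosed defects onto the initial angle, mod 2*pi in the induced orientation:
final angle = pi/4 - pi/6 = pi/12 (mod 2*pi)


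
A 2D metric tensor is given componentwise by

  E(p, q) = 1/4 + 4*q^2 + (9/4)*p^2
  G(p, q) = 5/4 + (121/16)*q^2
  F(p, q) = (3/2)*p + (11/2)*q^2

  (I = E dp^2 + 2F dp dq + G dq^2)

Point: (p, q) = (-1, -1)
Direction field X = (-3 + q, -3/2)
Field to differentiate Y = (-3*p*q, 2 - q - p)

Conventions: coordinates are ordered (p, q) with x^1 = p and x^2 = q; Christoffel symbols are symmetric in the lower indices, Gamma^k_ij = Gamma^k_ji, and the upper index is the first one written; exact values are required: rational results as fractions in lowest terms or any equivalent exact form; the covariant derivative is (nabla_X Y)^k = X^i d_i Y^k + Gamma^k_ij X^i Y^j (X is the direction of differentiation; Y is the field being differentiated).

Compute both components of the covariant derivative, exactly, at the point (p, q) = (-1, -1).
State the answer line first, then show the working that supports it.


Answer: (nabla_X Y)^p = -24165/2642, (nabla_X Y)^q = 39103/2642

E = 13/2, F = 4, G = 141/16 at the point
E_p = -9/2, E_q = -8, F_p = 3/2, F_q = -11, G_p = 0, G_q = -121/8
EG - F^2 = 1321/32;  g^inv = (32/1321) * [[141/16, -4], [-4, 13/2]]
first-kind symbols [ij,l] = (1/2)(d_i g_jl + d_j g_il - d_l g_ij): [pp,p] = E_p/2 = -9/4, [pp,q] = F_p - E_q/2 = 11/2, [pq,p] = E_q/2 = -4, [pq,q] = G_p/2 = 0, [qq,p] = F_q - G_p/2 = -11, [qq,q] = G_q/2 = -121/16
Gamma^p_ij = (G*[ij,p] - F*[ij,q])/(EG - F^2), Gamma^q_ij = (E*[ij,q] - F*[ij,p])/(EG - F^2)
Gamma_ppp = -2677/2642, Gamma_ppq = -1128/1321, Gamma_pqq = -2134/1321, Gamma_qpp = 1432/1321, Gamma_qpq = 512/1321, Gamma_qqq = -165/1321
X = (-4, -3/2), Y = (-3, 4) at the point


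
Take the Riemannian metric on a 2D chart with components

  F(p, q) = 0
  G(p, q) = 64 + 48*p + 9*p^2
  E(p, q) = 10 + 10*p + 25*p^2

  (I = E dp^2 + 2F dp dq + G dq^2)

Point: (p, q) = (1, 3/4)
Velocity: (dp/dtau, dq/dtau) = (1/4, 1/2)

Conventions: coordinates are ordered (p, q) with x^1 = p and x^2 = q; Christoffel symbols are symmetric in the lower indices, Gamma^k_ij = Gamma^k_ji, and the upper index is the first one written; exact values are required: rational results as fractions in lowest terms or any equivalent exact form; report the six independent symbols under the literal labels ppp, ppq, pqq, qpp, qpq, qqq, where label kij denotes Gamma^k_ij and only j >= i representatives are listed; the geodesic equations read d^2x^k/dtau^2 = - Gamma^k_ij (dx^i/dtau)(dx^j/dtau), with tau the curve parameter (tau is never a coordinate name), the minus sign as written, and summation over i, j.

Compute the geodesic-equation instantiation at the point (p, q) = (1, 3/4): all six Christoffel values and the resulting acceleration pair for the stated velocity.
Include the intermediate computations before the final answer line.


E = 45, F = 0, G = 121 at the point
E_p = 60, E_q = 0, F_p = 0, F_q = 0, G_p = 66, G_q = 0
EG - F^2 = 5445;  g^inv = (1/5445) * [[121, 0], [0, 45]]
first-kind symbols [ij,l] = (1/2)(d_i g_jl + d_j g_il - d_l g_ij): [pp,p] = E_p/2 = 30, [pp,q] = F_p - E_q/2 = 0, [pq,p] = E_q/2 = 0, [pq,q] = G_p/2 = 33, [qq,p] = F_q - G_p/2 = -33, [qq,q] = G_q/2 = 0
Gamma^p_ij = (G*[ij,p] - F*[ij,q])/(EG - F^2), Gamma^q_ij = (E*[ij,q] - F*[ij,p])/(EG - F^2)
Gamma_ppp = 2/3, Gamma_ppq = 0, Gamma_pqq = -11/15, Gamma_qpp = 0, Gamma_qpq = 3/11, Gamma_qqq = 0
d^2p/dtau^2 = -(Gamma_ppp*(1/4)^2 + 2*Gamma_ppq*(1/4)*(1/2) + Gamma_pqq*(1/2)^2) = 17/120
d^2q/dtau^2 = -(Gamma_qpp*(1/4)^2 + 2*Gamma_qpq*(1/4)*(1/2) + Gamma_qqq*(1/2)^2) = -3/44

Answer: Gamma_ppp = 2/3, Gamma_ppq = 0, Gamma_pqq = -11/15, Gamma_qpp = 0, Gamma_qpq = 3/11, Gamma_qqq = 0; accelerations (d^2p/dtau^2, d^2q/dtau^2) = (17/120, -3/44)


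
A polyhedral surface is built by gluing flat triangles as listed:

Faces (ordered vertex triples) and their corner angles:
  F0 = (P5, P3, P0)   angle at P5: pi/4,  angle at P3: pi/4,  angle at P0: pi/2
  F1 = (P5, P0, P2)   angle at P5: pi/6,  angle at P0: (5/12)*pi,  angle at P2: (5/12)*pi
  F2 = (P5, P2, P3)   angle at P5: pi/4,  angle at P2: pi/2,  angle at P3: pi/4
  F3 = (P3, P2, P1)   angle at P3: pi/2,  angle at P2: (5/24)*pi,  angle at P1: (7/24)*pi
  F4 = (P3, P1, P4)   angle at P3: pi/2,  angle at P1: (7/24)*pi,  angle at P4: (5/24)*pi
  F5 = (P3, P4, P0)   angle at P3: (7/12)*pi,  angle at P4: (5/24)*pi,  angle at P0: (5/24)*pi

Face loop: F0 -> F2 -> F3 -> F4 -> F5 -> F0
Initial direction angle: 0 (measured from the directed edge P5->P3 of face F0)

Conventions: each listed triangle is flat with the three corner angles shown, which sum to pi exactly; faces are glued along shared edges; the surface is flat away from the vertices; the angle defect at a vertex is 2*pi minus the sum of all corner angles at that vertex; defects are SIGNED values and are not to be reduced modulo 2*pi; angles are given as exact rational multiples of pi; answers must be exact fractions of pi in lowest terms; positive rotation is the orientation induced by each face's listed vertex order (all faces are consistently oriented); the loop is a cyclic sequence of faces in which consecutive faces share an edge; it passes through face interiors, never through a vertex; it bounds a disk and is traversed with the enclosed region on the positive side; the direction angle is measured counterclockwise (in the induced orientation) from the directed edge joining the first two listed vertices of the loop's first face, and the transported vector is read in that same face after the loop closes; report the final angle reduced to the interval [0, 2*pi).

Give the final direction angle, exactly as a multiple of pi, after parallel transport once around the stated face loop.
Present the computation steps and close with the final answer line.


enclosed vertex P3: corner angles sum to (25/12)*pi, defect = 2*pi - (25/12)*pi = -pi/12
final direction = starting direction + enclosed defect total, reduced mod 2*pi (induced orientation)
final angle = 0 - pi/12 = (23/12)*pi (mod 2*pi)

Answer: final direction angle = (23/12)*pi


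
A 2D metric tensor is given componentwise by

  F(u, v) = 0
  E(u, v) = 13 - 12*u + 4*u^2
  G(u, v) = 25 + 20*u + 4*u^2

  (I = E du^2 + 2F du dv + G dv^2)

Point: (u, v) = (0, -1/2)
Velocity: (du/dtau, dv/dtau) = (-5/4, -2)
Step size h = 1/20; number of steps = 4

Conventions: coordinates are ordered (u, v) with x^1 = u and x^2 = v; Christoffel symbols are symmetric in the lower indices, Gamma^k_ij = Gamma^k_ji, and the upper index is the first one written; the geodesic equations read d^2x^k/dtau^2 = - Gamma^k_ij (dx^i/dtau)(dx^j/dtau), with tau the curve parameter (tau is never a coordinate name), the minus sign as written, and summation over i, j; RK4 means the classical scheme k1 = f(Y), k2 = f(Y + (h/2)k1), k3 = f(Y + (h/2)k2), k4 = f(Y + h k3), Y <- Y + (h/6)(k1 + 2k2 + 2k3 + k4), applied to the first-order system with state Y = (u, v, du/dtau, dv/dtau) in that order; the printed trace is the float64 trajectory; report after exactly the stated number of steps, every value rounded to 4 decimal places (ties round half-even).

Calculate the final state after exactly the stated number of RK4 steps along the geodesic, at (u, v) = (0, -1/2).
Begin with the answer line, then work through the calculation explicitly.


Answer: u = -0.1776, v = -0.9348, du/dtau = -0.5390, dv/dtau = -2.3176

f(Y) = (du/dtau, dv/dtau, -Gamma^u_ij Y'^i Y'^j, -Gamma^v_ij Y'^i Y'^j) with the Gammas evaluated at the stage position; h = 0.050000; intermediate values shown to 6 dp
step 0: u = 0.0000, v = -0.5000, du/dtau = -1.2500, dv/dtau = -2.0000
step 1:
  k1: at (u, v) = (0.000000, -0.500000), (du/dtau, dv/dtau) = (-1.250000, -2.000000); Gamma_uuu = -0.461538, Gamma_uuv = 0.000000, Gamma_uvv = -0.769231, Gamma_vuu = 0.000000, Gamma_vuv = 0.400000, Gamma_vvv = 0.000000; k1 = (-1.250000, -2.000000, 3.798077, -2.000000)
  k2: at (u, v) = (-0.031250, -0.550000), (du/dtau, dv/dtau) = (-1.155048, -2.050000); Gamma_uuu = -0.457810, Gamma_uuv = 0.000000, Gamma_uvv = -0.738102, Gamma_vuu = 0.000000, Gamma_vuv = 0.405063, Gamma_vvv = 0.000000; k2 = (-1.155048, -2.050000, 3.712656, -1.918257)
  k3: at (u, v) = (-0.028876, -0.551250), (du/dtau, dv/dtau) = (-1.157184, -2.047956); Gamma_uuu = -0.458095, Gamma_uuv = 0.000000, Gamma_uvv = -0.740420, Gamma_vuu = 0.000000, Gamma_vuv = 0.404674, Gamma_vvv = 0.000000; k3 = (-1.157184, -2.047956, 3.718838, -1.918044)
  k4: at (u, v) = (-0.057859, -0.602398), (du/dtau, dv/dtau) = (-1.064058, -2.095902); Gamma_uuu = -0.454594, Gamma_uuv = 0.000000, Gamma_uvv = -0.712633, Gamma_vuu = 0.000000, Gamma_vuv = 0.409477, Gamma_vvv = 0.000000; k4 = (-1.064058, -2.095902, 3.645160, -1.826399)
  Y <- Y + (h/6)(k1 + 2k2 + 2k3 + k4): u = -0.0578, v = -0.6024, du/dtau = -1.0641, dv/dtau = -2.0958
step 2:
  k1: at (u, v) = (-0.057821, -0.602432), (du/dtau, dv/dtau) = (-1.064115, -2.095825); Gamma_uuu = -0.454599, Gamma_uuv = 0.000000, Gamma_uvv = -0.712669, Gamma_vuu = 0.000000, Gamma_vuv = 0.409470, Gamma_vvv = 0.000000; k1 = (-1.064115, -2.095825, 3.645147, -1.826400)
  k2: at (u, v) = (-0.084424, -0.654827), (du/dtau, dv/dtau) = (-0.972986, -2.141485); Gamma_uuu = -0.451352, Gamma_uuv = 0.000000, Gamma_uvv = -0.688120, Gamma_vuu = 0.000000, Gamma_vuv = 0.413980, Gamma_vvv = 0.000000; k2 = (-0.972986, -2.141485, 3.582985, -1.725166)
  k3: at (u, v) = (-0.082146, -0.655969), (du/dtau, dv/dtau) = (-0.974540, -2.138954); Gamma_uuu = -0.451631, Gamma_uuv = 0.000000, Gamma_uvv = -0.690187, Gamma_vuu = 0.000000, Gamma_vuv = 0.413590, Gamma_vvv = 0.000000; k3 = (-0.974540, -2.138954, 3.586620, -1.724253)
  k4: at (u, v) = (-0.106548, -0.709379), (du/dtau, dv/dtau) = (-0.884784, -2.182038); Gamma_uuu = -0.448632, Gamma_uuv = 0.000000, Gamma_uvv = -0.668376, Gamma_vuu = 0.000000, Gamma_vuv = 0.417807, Gamma_vvv = 0.000000; k4 = (-0.884784, -2.182038, 3.533538, -1.613261)
  Y <- Y + (h/6)(k1 + 2k2 + 2k3 + k4): u = -0.1065, v = -0.7094, du/dtau = -0.8848, dv/dtau = -2.1820
step 3:
  k1: at (u, v) = (-0.106521, -0.709421), (du/dtau, dv/dtau) = (-0.884799, -2.181979); Gamma_uuu = -0.448635, Gamma_uuv = 0.000000, Gamma_uvv = -0.668400, Gamma_vuu = 0.000000, Gamma_vuv = 0.417802, Gamma_vvv = 0.000000; k1 = (-0.884799, -2.181979, 3.533497, -1.613227)
  k2: at (u, v) = (-0.128641, -0.763971), (du/dtau, dv/dtau) = (-0.796462, -2.222310); Gamma_uuu = -0.445901, Gamma_uuv = 0.000000, Gamma_uvv = -0.649248, Gamma_vuu = 0.000000, Gamma_vuv = 0.421699, Gamma_vvv = 0.000000; k2 = (-0.796462, -2.222310, 3.489274, -1.492801)
  k3: at (u, v) = (-0.126432, -0.764979), (du/dtau, dv/dtau) = (-0.797567, -2.219299); Gamma_uuu = -0.446175, Gamma_uuv = 0.000000, Gamma_uvv = -0.651134, Gamma_vuu = 0.000000, Gamma_vuv = 0.421307, Gamma_vvv = 0.000000; k3 = (-0.797567, -2.219299, 3.490842, -1.491459)
  k4: at (u, v) = (-0.146399, -0.820386), (du/dtau, dv/dtau) = (-0.710257, -2.256552); Gamma_uuu = -0.443698, Gamma_uuv = 0.000000, Gamma_uvv = -0.634286, Gamma_vuu = 0.000000, Gamma_vuv = 0.424881, Gamma_vvv = 0.000000; k4 = (-0.710257, -2.256552, 3.453633, -1.361940)
  Y <- Y + (h/6)(k1 + 2k2 + 2k3 + k4): u = -0.1464, v = -0.8204, du/dtau = -0.7102, dv/dtau = -2.2565
step 4:
  k1: at (u, v) = (-0.146380, -0.820436), (du/dtau, dv/dtau) = (-0.710238, -2.256510); Gamma_uuu = -0.443700, Gamma_uuv = 0.000000, Gamma_uvv = -0.634302, Gamma_vuu = 0.000000, Gamma_vuv = 0.424877, Gamma_vvv = 0.000000; k1 = (-0.710238, -2.256510, 3.453582, -1.361867)
  k2: at (u, v) = (-0.164136, -0.876849), (du/dtau, dv/dtau) = (-0.623898, -2.290557); Gamma_uuu = -0.441492, Gamma_uuv = 0.000000, Gamma_uvv = -0.619700, Gamma_vuu = 0.000000, Gamma_vuv = 0.428107, Gamma_vvv = 0.000000; k2 = (-0.623898, -2.290557, 3.423198, -1.223593)
  k3: at (u, v) = (-0.161977, -0.877700), (du/dtau, dv/dtau) = (-0.624658, -2.287100); Gamma_uuu = -0.441760, Gamma_uuv = 0.000000, Gamma_uvv = -0.621456, Gamma_vuu = 0.000000, Gamma_vuv = 0.427712, Gamma_vvv = 0.000000; k3 = (-0.624658, -2.287100, 3.423102, -1.222105)
  k4: at (u, v) = (-0.177613, -0.934791), (du/dtau, dv/dtau) = (-0.539083, -2.317615); Gamma_uuu = -0.439812, Gamma_uuv = 0.000000, Gamma_uvv = -0.608850, Gamma_vuu = 0.000000, Gamma_vuv = 0.430591, Gamma_vvv = 0.000000; k4 = (-0.539083, -2.317615, 3.398153, -1.075950)
  Y <- Y + (h/6)(k1 + 2k2 + 2k3 + k4): u = -0.1776, v = -0.9348, du/dtau = -0.5390, dv/dtau = -2.3176
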